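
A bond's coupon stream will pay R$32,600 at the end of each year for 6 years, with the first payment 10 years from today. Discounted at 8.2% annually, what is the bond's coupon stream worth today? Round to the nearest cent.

Value one period before first payment (t=9): 32600 × [1 − (1+0.082)^(−6)] / 0.082 = 32600 × 4.594965 = 149,795.8465
Discount back 9 years: 149,795.8465 × (1+0.082)^(−9) = 149,795.8465 × 0.491988 = 73,697.7832

R$73,697.78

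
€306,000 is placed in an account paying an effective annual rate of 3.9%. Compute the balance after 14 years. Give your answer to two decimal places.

FV = 306,000 × (1 + 0.039)^14 = 522,804.2294

€522,804.23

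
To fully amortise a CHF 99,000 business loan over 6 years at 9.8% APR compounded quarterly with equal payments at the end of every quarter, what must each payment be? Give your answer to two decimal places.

CHF 5,504.84

i = 0.098/4 = 0.0245 per quarter; n = 6·4 = 24.
PMT = 99000 / ( [1 − (1+0.0245)^(−24)] / 0.0245 ) = 99000 / 17.984176 = 5,504.8392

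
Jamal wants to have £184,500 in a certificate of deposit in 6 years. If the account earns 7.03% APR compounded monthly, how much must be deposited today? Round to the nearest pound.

£121,156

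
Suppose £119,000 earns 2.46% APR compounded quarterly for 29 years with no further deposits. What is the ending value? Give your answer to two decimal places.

£242,339.28

With 4 periods per year: i = 0.00615, n = 116.
FV = 119,000 × (1 + 0.00615)^116 = 242,339.2832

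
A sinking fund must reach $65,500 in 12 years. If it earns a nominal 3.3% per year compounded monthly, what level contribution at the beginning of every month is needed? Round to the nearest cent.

Periodic rate i = 0.033/12 = 0.00275; n = 12 × 12 = 144 periods.
FV-annuity factor × (1+i) = 176.871230; PMT = 65500 / 176.871230 = 370.3259

$370.33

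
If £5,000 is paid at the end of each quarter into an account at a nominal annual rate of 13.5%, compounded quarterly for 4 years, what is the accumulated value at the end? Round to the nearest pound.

£103,819

i = 0.135/4 = 0.03375 per quarter; n = 4·4 = 16.
Accumulation factor s(16|0.03375) = 20.763877; FV = 5000 × 20.763877 = 103,819.3873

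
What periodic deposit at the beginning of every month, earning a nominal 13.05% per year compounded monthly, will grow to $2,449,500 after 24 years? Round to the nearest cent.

$1,223.64

i = 0.1305/12 = 0.010875 per month; n = 24·12 = 288.
FV-annuity factor × (1+i) = 2001.812153; PMT = 2.4495e+06 / 2001.812153 = 1,223.6413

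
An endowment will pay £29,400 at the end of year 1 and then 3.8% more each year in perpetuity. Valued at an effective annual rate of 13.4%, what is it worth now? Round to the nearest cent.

£306,250.00

PV = D₁/(r − g) = 29400/(0.134 − 0.038) = 306,250.0000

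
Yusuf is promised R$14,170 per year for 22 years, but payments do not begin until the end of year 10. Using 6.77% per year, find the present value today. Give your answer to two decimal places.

R$88,605.07

PV at t=9 (ordinary 22-year annuity): 14170 × a(22|0.0677) = 14170 × 11.275398 = 159,772.3946
Discount back 9 years: 159,772.3946 × (1+0.0677)^(−9) = 159,772.3946 × 0.554571 = 88,605.0673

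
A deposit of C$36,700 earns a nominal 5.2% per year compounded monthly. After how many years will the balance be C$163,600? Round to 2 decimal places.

Periodic rate i = 0.052/12 = 0.00433333.
(1+i)^n = 163600/36700 = 4.45777, so n = ln 4.45777 / ln 1.00433 = 345.6655 months
= 345.6655/12 years

28.81 years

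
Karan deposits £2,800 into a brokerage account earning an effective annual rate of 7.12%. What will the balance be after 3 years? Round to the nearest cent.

£3,441.67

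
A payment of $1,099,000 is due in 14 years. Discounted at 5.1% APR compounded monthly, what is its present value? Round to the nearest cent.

Periodic rate i = 0.051/12 = 0.00425; n = 14 × 12 = 168 periods.
Discount factor = (1+0.00425)^(−168) = 0.490423; PV = 1,099,000 × 0.490423 = 538,974.8553

$538,974.86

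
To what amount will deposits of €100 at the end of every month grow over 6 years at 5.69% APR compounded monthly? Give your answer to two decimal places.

€8,557.78

With 12 periods per year: i = 0.00474167, n = 72.
Accumulation factor s(72|0.00474167) = 85.577753; FV = 100 × 85.577753 = 8,557.7753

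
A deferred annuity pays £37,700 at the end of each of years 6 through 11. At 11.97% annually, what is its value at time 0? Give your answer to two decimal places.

£88,143.96

Value one period before first payment (t=5): 37700 × [1 − (1+0.1197)^(−6)] / 0.1197 = 37700 × 4.114903 = 155,131.8422
Discount back 5 years: 155,131.8422 × (1+0.1197)^(−5) = 155,131.8422 × 0.568187 = 88,143.9602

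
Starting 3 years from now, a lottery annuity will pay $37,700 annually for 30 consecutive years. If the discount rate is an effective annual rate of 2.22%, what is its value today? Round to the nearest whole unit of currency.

Value one period before first payment (t=2): 37700 × [1 − (1+0.0222)^(−30)] / 0.0222 = 37700 × 21.733518 = 819,353.6213
Discount back 2 years: 819,353.6213 × (1+0.0222)^(−2) = 819,353.6213 × 0.957036 = 784,150.8621

$784,151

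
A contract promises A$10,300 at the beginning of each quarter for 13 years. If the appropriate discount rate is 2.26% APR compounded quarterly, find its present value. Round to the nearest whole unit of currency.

i = 0.0226/4 = 0.00565 per quarter; n = 13·4 = 52.
PV = PMT · [1 − (1+i)^(−n)] / i × (1+i) = 10300 · 45.202243 = 465,583.1041
(annuity-due: payments at period start, so ×(1+i).)

A$465,583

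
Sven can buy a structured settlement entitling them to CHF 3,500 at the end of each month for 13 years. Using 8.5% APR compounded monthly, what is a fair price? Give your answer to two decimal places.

With 12 periods per year: i = 0.00708333, n = 156.
PV = PMT · [1 − (1+i)^(−n)] / i = 3500 · 94.234798 = 329,821.7916

CHF 329,821.79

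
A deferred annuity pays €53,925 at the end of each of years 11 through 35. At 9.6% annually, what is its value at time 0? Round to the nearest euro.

Value one period before first payment (t=10): 53925 × [1 − (1+0.096)^(−25)] / 0.096 = 53925 × 9.363578 = 504,930.9470
PV₀ = 504,930.9470 / (1+0.096)^10 = 504,930.9470 / 2.500953 = 201,895.4110

€201,895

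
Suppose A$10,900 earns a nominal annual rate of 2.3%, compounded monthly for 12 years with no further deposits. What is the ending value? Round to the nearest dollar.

Periodic rate i = 0.023/12 = 0.00191667; n = 12 × 12 = 144 periods.
FV = 10,900 × (1 + 0.00191667)^144 = 14,360.7476

A$14,361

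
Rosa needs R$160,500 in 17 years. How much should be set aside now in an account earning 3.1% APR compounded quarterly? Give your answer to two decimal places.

R$94,947.64

Periodic rate i = 0.031/4 = 0.00775; n = 17 × 4 = 68 periods.
PV = FV·(1+i)^(−n) = 160,500 × 0.591574 = 94,947.6396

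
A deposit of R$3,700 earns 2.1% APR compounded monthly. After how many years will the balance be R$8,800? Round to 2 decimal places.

41.29 years

Periodic rate i = 0.021/12 = 0.00175.
(1+i)^n = 8800/3700 = 2.37838, so n = ln 2.37838 / ln 1.00175 = 495.5296 months
= 495.5296/12 years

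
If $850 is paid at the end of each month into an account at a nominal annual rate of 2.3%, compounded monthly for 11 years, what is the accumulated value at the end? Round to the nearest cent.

With 12 periods per year: i = 0.00191667, n = 132.
FV = PMT · [(1+i)^n − 1] / i = 850 · 150.037281 = 127,531.6887

$127,531.69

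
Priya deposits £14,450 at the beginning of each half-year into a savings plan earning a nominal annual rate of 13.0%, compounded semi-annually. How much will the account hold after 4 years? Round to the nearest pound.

With 2 periods per year: i = 0.065, n = 8.
Accumulation factor s(8|0.065) × (1+i) = 10.731852; FV = 14450 × 10.731852 = 155,075.2636
(Beginning-of-period payments → annuity-due factor ×(1+i).)

£155,075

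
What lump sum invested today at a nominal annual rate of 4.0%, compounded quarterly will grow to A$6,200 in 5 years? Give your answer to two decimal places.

i = 0.04/4 = 0.01 per quarter; n = 5·4 = 20.
PV = 6,200 / (1 + 0.01)^20 = 6,200 / 1.220190 = 5,081.1757

A$5,081.18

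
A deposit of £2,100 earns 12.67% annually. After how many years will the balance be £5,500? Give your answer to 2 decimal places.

8.07 years

n = ln(5500/2100) / ln(1+0.1267) = ln(2.61905) / 0.119293 = 8.0710 years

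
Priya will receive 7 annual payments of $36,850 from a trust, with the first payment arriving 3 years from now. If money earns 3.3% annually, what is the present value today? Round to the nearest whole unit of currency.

PV at t=2 (ordinary 7-year annuity): 36850 × a(7|0.033) = 36850 × 6.160443 = 227,012.3267
Discount back 2 years: 227,012.3267 × (1+0.033)^(−2) = 227,012.3267 × 0.937129 = 212,739.8246

$212,740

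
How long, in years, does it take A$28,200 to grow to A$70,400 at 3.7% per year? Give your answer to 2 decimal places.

25.18 years

n = ln(70400/28200) / ln(1+0.037) = ln(2.49645) / 0.036332 = 25.1809 years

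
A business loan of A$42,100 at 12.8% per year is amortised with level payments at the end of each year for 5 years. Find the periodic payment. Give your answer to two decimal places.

A$11,911.29

Annuity-PV factor = 3.534463; PMT = 42100 / 3.534463 = 11,911.2860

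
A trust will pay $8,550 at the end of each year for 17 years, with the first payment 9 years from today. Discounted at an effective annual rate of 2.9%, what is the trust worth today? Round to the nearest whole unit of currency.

PV at t=8 (ordinary 17-year annuity): 8550 × a(17|0.029) = 8550 × 13.272760 = 113,482.1018
PV₀ = 113,482.1018 / (1+0.029)^8 = 113,482.1018 / 1.256964 = 90,282.6655

$90,283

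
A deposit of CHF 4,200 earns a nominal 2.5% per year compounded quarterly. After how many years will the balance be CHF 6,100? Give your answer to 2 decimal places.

14.97 years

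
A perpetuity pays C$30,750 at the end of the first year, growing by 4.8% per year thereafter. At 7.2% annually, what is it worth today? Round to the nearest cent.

PV = D₁/(r − g) = 30750/(0.072 − 0.048) = 1,281,250.0000

C$1,281,250.00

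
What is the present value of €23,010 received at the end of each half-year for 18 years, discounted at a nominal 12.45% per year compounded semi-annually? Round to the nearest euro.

Periodic rate i = 0.1245/2 = 0.06225; n = 18 × 2 = 36 periods.
PV = 23010 × [1 − (1+0.06225)^(−36)] / 0.06225 = 23010 × 14.237428 = 327,603.2077

€327,603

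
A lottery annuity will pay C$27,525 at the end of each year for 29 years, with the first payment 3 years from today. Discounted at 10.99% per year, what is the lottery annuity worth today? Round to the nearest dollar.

Value one period before first payment (t=2): 27525 × [1 − (1+0.1099)^(−29)] / 0.1099 = 27525 × 8.656826 = 238,279.1467
Discount back 2 years: 238,279.1467 × (1+0.1099)^(−2) = 238,279.1467 × 0.811769 = 193,427.5511

C$193,428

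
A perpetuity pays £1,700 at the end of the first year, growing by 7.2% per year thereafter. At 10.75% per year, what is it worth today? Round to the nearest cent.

PV = D₁/(r − g) = 1700/(0.1075 − 0.072) = 47,887.3239

£47,887.32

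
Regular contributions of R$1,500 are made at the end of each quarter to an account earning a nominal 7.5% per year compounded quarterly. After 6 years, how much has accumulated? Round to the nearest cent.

R$44,943.28

Periodic rate i = 0.075/4 = 0.01875; n = 6 × 4 = 24 periods.
FV = PMT · [(1+i)^n − 1] / i = 1500 · 29.962188 = 44,943.2818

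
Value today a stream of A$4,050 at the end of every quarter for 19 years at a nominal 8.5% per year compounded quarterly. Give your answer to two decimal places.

Periodic rate i = 0.085/4 = 0.02125; n = 19 × 4 = 76 periods.
PV = 4050 × [1 − (1+0.02125)^(−76)] / 0.02125 = 4050 × 37.539551 = 152,035.1798

A$152,035.18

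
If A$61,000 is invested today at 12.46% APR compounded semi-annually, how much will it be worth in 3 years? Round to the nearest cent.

A$87,662.31

Periodic rate i = 0.1246/2 = 0.0623; n = 3 × 2 = 6 periods.
FV = PV·(1+i)^n = 61,000 × 1.437087 = 87,662.3127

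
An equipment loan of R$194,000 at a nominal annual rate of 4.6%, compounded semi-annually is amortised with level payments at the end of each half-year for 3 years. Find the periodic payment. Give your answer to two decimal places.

With 2 periods per year: i = 0.023, n = 6.
PMT = 194000 / ( [1 − (1+0.023)^(−6)] / 0.023 ) = 194000 / 5.545159 = 34,985.4735

R$34,985.47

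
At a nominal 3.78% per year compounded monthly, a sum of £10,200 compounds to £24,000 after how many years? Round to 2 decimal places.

Periodic rate i = 0.0378/12 = 0.00315.
(1+i)^n = 24000/10200 = 2.35294, so n = ln 2.35294 / ln 1.00315 = 272.0676 months
= 272.0676/12 years

22.67 years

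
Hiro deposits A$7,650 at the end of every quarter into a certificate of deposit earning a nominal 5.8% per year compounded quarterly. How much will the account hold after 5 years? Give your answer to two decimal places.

A$176,027.77

Periodic rate i = 0.058/4 = 0.0145; n = 5 × 4 = 20 periods.
Accumulation factor s(20|0.0145) = 23.010167; FV = 7650 × 23.010167 = 176,027.7739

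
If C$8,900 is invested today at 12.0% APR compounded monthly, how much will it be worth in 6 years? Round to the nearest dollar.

Periodic rate i = 0.12/12 = 0.01; n = 6 × 12 = 72 periods.
FV = 8,900 × (1 + 0.01)^72 = 18,219.1839

C$18,219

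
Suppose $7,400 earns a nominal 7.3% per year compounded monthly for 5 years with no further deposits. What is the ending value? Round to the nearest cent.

$10,648.02

With 12 periods per year: i = 0.00608333, n = 60.
FV = 7,400 × (1 + 0.00608333)^60 = 10,648.0233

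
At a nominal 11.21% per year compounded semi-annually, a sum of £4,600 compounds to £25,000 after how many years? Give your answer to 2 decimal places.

15.52 years

Periodic rate i = 0.1121/2 = 0.05605.
(1+i)^n = 25000/4600 = 5.43478, so n = ln 5.43478 / ln 1.05605 = 31.0407 half-years
= 31.0407/2 years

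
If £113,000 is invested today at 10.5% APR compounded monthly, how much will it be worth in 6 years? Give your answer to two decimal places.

£211,589.39

i = 0.105/12 = 0.00875 per month; n = 6·12 = 72.
FV = PV·(1+i)^n = 113,000 × 1.872472 = 211,589.3868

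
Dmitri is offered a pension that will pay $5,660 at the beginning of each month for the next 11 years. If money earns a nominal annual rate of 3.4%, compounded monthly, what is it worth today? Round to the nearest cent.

$624,349.01

i = 0.034/12 = 0.00283333 per month; n = 11·12 = 132.
PV = 5660 × [1 − (1+0.00283333)^(−132)] / 0.00283333 × (1+i) = 5660 × 110.309012 = 624,349.0070
Payments are at the start of each period, so multiply by (1+i).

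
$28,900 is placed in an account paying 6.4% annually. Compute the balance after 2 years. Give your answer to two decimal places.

$32,717.57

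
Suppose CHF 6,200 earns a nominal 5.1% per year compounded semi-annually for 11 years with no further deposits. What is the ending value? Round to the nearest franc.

With 2 periods per year: i = 0.0255, n = 22.
6,200 × (1+0.0255)^22 = 6,200 × 1.740142 = 10,788.8788

CHF 10,789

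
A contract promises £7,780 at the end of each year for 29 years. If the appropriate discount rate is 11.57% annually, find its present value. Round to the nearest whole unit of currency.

£64,432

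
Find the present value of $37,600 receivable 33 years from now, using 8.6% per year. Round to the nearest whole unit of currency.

$2,471

PV = 37,600 / (1 + 0.086)^33 = 37,600 / 15.218934 = 2,470.6067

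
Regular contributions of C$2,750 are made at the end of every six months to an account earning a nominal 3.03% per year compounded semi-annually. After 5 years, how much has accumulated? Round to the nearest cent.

With 2 periods per year: i = 0.01515, n = 10.
FV = 2750 × [(1+0.01515)^10 − 1] / 0.01515 = 2750 × 10.710036 = 29,452.6000

C$29,452.60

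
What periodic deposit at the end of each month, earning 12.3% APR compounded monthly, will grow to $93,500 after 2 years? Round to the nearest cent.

$3,456.11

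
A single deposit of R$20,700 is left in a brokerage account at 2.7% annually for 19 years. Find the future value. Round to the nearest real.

20,700 × (1+0.027)^19 = 20,700 × 1.658970 = 34,340.6708

R$34,341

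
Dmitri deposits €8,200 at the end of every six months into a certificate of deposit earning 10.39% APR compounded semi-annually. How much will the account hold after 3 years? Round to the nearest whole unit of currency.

€56,050

Periodic rate i = 0.1039/2 = 0.05195; n = 3 × 2 = 6 periods.
FV = 8200 × [(1+0.05195)^6 − 1] / 0.05195 = 8200 × 6.835373 = 56,050.0600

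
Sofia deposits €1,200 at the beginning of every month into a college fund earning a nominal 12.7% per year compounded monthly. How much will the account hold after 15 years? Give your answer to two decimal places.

Periodic rate i = 0.127/12 = 0.0105833; n = 15 × 12 = 180 periods.
FV = 1200 × [(1+0.0105833)^180 − 1] / 0.0105833 × (1+i) = 1200 × 539.745220 = 647,694.2634
Payments are at the start of each period, so multiply by (1+i).

€647,694.26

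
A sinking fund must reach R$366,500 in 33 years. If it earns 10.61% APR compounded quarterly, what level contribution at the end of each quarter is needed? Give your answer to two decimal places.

R$316.87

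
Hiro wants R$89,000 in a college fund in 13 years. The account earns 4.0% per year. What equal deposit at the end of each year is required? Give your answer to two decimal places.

R$5,352.79

PMT = 89000 / ( [(1+0.04)^13 − 1] / 0.04 ) = 89000 / 16.626838 = 5,352.7918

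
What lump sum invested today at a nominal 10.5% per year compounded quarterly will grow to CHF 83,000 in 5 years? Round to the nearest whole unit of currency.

Periodic rate i = 0.105/4 = 0.02625; n = 5 × 4 = 20 periods.
PV = 83,000 / (1 + 0.02625)^20 = 83,000 / 1.679049 = 49,432.7407

CHF 49,433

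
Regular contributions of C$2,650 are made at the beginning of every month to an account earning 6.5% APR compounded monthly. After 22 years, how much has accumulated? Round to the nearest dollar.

Periodic rate i = 0.065/12 = 0.00541667; n = 22 × 12 = 264 periods.
Accumulation factor s(264|0.00541667) × (1+i) = 587.028091; FV = 2650 × 587.028091 = 1,555,624.4411
(Beginning-of-period payments → annuity-due factor ×(1+i).)

C$1,555,624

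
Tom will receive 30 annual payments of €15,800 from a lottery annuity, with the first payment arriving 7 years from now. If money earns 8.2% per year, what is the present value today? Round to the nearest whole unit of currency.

€108,793

PV at t=6 (ordinary 30-year annuity): 15800 × a(30|0.082) = 15800 × 11.048637 = 174,568.4660
Discount back 6 years: 174,568.4660 × (1+0.082)^(−6) = 174,568.4660 × 0.623213 = 108,793.3202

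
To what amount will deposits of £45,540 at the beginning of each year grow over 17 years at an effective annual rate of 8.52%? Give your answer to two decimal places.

£1,748,738.86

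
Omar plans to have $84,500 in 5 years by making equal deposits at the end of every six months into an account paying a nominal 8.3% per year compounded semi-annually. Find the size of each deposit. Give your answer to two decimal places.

i = 0.083/2 = 0.0415 per half-year; n = 5·2 = 10.
FV-annuity factor = 12.089953; PMT = 84500 / 12.089953 = 6,989.2743

$6,989.27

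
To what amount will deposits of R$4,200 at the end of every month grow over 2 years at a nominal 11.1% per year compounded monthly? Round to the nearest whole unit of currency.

R$112,287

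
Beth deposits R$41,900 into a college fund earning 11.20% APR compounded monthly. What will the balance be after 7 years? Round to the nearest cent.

i = 0.112/12 = 0.00933333 per month; n = 7·12 = 84.
FV = 41,900 × (1 + 0.00933333)^84 = 91,436.9595

R$91,436.96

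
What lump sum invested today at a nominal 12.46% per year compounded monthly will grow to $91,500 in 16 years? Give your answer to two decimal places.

i = 0.1246/12 = 0.0103833 per month; n = 16·12 = 192.
PV = FV·(1+i)^(−n) = 91,500 × 0.137611 = 12,591.4497

$12,591.45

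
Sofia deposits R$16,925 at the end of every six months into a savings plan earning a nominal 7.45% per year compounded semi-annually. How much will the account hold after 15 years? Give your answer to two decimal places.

R$906,786.70

Periodic rate i = 0.0745/2 = 0.03725; n = 15 × 2 = 30 periods.
FV = 16925 × [(1+0.03725)^30 − 1] / 0.03725 = 16925 × 53.576762 = 906,786.6994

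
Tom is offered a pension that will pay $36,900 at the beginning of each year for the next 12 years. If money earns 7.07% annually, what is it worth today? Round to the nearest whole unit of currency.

$312,639

Annuity factor a(12|0.0707) × (1+i) = 8.472598; PV = 36900 × 8.472598 = 312,638.8845
(Beginning-of-period payments → annuity-due factor ×(1+i).)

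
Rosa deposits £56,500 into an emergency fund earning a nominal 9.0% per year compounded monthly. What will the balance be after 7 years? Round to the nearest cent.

£105,835.91

With 12 periods per year: i = 0.0075, n = 84.
56,500 × (1+0.0075)^84 = 56,500 × 1.873202 = 105,835.9109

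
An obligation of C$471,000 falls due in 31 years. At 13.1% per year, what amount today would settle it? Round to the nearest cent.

PV = FV·(1+i)^(−n) = 471,000 × 0.022012 = 10,367.6459

C$10,367.65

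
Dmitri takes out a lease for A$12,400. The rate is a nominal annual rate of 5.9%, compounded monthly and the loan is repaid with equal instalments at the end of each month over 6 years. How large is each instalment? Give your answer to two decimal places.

A$204.92

With 12 periods per year: i = 0.00491667, n = 72.
Annuity-PV factor = 60.511720; PMT = 12400 / 60.511720 = 204.9190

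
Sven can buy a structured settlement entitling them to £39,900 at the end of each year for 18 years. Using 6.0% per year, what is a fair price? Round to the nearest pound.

£432,021

Annuity factor a(18|0.06) = 10.827603; PV = 39900 × 10.827603 = 432,021.3789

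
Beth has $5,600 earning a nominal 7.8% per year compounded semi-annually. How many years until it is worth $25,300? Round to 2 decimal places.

19.71 years

Periodic rate i = 0.078/2 = 0.039.
n = ln(25300/5600) / ln(1+0.039) = ln(4.51786) / 0.038259 = 39.4168 half-years
= 39.4168/2 years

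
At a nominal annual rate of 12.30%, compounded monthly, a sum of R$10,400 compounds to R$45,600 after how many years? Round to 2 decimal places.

12.08 years

Periodic rate i = 0.123/12 = 0.01025.
(1+i)^n = 45600/10400 = 4.38462, so n = ln 4.38462 / ln 1.01025 = 144.9429 months
= 144.9429/12 years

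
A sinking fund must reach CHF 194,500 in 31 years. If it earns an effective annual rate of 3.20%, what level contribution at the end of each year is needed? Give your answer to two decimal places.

CHF 3,760.64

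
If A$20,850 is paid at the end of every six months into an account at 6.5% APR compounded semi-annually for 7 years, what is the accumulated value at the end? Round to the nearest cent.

A$362,345.56

Periodic rate i = 0.065/2 = 0.0325; n = 7 × 2 = 14 periods.
FV = PMT · [(1+i)^n − 1] / i = 20850 · 17.378684 = 362,345.5627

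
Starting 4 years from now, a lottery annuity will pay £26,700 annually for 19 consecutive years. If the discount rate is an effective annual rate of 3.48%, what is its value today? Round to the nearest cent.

PV at t=3 (ordinary 19-year annuity): 26700 × a(19|0.0348) = 26700 × 13.733646 = 366,688.3352
PV₀ = 366,688.3352 / (1+0.0348)^3 = 366,688.3352 / 1.108075 = 330,923.6720

£330,923.67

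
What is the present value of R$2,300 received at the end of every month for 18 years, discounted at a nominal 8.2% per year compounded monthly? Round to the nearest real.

i = 0.082/12 = 0.00683333 per month; n = 18·12 = 216.
PV = PMT · [1 − (1+i)^(−n)] / i = 2300 · 112.726785 = 259,271.6058

R$259,272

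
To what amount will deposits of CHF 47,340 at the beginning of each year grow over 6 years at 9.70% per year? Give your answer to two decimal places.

Accumulation factor s(6|0.097) × (1+i) = 8.400179; FV = 47340 × 8.400179 = 397,664.4556
(annuity-due: payments at period start, so ×(1+i).)

CHF 397,664.46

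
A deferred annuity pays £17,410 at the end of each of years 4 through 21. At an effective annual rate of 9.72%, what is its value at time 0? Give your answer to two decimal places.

PV at t=3 (ordinary 18-year annuity): 17410 × a(18|0.0972) = 17410 × 8.350799 = 145,387.4177
Discount back 3 years: 145,387.4177 × (1+0.0972)^(−3) = 145,387.4177 × 0.757081 = 110,070.1165

£110,070.12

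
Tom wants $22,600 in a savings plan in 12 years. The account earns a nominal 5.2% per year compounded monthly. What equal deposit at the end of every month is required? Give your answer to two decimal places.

$113.37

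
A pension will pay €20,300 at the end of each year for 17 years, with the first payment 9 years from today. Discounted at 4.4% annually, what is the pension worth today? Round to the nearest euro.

PV at t=8 (ordinary 17-year annuity): 20300 × a(17|0.044) = 20300 × 11.796802 = 239,475.0905
PV₀ = 239,475.0905 / (1+0.044)^8 = 239,475.0905 / 1.411250 = 169,690.0418

€169,690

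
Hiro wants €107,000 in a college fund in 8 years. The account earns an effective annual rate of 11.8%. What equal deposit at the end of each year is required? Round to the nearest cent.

€8,763.11

PMT = 107000 / ( [(1+0.118)^8 − 1] / 0.118 ) = 107000 / 12.210276 = 8,763.1108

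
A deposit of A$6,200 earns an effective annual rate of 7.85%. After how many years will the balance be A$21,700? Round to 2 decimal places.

(1+i)^n = 21700/6200 = 3.50000, so n = ln 3.50000 / ln 1.0785 = 16.5773 years

16.58 years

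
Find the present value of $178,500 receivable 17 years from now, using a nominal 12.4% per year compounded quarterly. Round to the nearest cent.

$22,389.74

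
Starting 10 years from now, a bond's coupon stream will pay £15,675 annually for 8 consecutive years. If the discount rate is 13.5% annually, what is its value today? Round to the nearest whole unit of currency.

Value one period before first payment (t=9): 15675 × [1 − (1+0.135)^(−8)] / 0.135 = 15675 × 4.717735 = 73,950.5008
PV₀ = 73,950.5008 / (1+0.135)^9 = 73,950.5008 / 3.125811 = 23,658.0184

£23,658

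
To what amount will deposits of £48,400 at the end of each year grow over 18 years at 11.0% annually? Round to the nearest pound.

FV = 48400 × [(1+0.11)^18 − 1] / 0.11 = 48400 × 50.395936 = 2,439,163.2789

£2,439,163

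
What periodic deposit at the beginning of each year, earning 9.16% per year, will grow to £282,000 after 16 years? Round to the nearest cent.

£7,721.63

PMT = 282000 / ( [(1+0.0916)^16 − 1] / 0.0916 × (1+i) ) = 282000 / 36.520778 = 7,721.6318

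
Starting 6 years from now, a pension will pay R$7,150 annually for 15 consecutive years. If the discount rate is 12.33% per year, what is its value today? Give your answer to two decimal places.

R$26,755.85

Value one period before first payment (t=5): 7150 × [1 − (1+0.1233)^(−15)] / 0.1233 = 7150 × 6.692547 = 47,851.7124
Discount back 5 years: 47,851.7124 × (1+0.1233)^(−5) = 47,851.7124 × 0.559141 = 26,755.8461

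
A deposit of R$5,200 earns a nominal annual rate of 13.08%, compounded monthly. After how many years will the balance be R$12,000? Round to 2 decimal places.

Periodic rate i = 0.1308/12 = 0.0109.
(1+i)^n = 12000/5200 = 2.30769, so n = ln 2.30769 / ln 1.0109 = 77.1374 months
= 77.1374/12 years

6.43 years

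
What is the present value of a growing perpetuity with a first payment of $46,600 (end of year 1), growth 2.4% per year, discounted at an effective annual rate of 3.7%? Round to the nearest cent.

PV = D₁/(r − g) = 46600/(0.037 − 0.024) = 3,584,615.3846

$3,584,615.38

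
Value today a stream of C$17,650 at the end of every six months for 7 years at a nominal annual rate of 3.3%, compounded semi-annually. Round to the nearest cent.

Periodic rate i = 0.033/2 = 0.0165; n = 7 × 2 = 14 periods.
PV = PMT · [1 − (1+i)^(−n)] / i = 17650 · 12.409872 = 219,034.2429

C$219,034.24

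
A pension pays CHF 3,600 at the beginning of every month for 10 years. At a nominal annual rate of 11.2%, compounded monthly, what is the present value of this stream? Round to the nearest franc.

CHF 261,627

With 12 periods per year: i = 0.00933333, n = 120.
Annuity factor a(120|0.00933333) × (1+i) = 72.674269; PV = 3600 × 72.674269 = 261,627.3669
(Beginning-of-period payments → annuity-due factor ×(1+i).)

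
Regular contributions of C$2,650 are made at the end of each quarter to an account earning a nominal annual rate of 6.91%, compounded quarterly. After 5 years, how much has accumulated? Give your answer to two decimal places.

Periodic rate i = 0.0691/4 = 0.017275; n = 5 × 4 = 20 periods.
Accumulation factor s(20|0.017275) = 23.648875; FV = 2650 × 23.648875 = 62,669.5192

C$62,669.52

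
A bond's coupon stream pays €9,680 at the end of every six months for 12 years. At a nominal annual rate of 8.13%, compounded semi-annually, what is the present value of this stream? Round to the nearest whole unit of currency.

i = 0.0813/2 = 0.04065 per half-year; n = 12·2 = 24.
PV = PMT · [1 − (1+i)^(−n)] / i = 9680 · 15.145999 = 146,613.2745

€146,613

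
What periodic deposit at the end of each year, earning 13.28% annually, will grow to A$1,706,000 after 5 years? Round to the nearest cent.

A$261,801.81

PMT = 1.706e+06 / ( [(1+0.1328)^5 − 1] / 0.1328 ) = 1.706e+06 / 6.516380 = 261,801.8132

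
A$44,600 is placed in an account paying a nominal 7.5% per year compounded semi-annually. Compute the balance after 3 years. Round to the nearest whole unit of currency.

i = 0.075/2 = 0.0375 per half-year; n = 3·2 = 6.
44,600 × (1+0.0375)^6 = 44,600 × 1.247179 = 55,624.1633

A$55,624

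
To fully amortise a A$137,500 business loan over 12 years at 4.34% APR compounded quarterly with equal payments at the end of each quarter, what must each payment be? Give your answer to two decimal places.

Periodic rate i = 0.0434/4 = 0.01085; n = 12 × 4 = 48 periods.
Annuity-PV factor = 37.261401; PMT = 137500 / 37.261401 = 3,690.1457

A$3,690.15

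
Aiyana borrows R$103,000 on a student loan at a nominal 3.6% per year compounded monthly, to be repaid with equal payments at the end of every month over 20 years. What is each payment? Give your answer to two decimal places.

R$602.66

Periodic rate i = 0.036/12 = 0.003; n = 20 × 12 = 240 periods.
PMT = 103000 / ( [1 − (1+0.003)^(−240)] / 0.003 ) = 103000 / 170.907606 = 602.6648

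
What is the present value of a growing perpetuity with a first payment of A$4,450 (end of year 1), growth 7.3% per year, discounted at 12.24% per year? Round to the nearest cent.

PV = D₁/(r − g) = 4450/(0.1224 − 0.073) = 90,080.9717

A$90,080.97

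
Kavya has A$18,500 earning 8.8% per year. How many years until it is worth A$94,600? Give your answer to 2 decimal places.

19.35 years

n = ln(94600/18500) / ln(1+0.088) = ln(5.11351) / 0.084341 = 19.3486 years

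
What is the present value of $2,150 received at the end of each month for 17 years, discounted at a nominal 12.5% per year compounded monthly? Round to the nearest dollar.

Periodic rate i = 0.125/12 = 0.0104167; n = 17 × 12 = 204 periods.
PV = PMT · [1 − (1+i)^(−n)] / i = 2150 · 84.407717 = 181,476.5911

$181,477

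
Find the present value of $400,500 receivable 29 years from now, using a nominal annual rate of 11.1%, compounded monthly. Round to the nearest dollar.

$16,257

i = 0.111/12 = 0.00925 per month; n = 29·12 = 348.
Discount factor = (1+0.00925)^(−348) = 0.040591; PV = 400,500 × 0.040591 = 16,256.7867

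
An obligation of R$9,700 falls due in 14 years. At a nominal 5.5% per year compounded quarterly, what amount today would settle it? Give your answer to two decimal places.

R$4,514.85

Periodic rate i = 0.055/4 = 0.01375; n = 14 × 4 = 56 periods.
PV = 9,700 / (1 + 0.01375)^56 = 9,700 / 2.148466 = 4,514.8484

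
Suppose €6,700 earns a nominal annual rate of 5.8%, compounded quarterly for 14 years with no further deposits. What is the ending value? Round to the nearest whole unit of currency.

i = 0.058/4 = 0.0145 per quarter; n = 14·4 = 56.
FV = 6,700 × (1 + 0.0145)^56 = 15,003.3997

€15,003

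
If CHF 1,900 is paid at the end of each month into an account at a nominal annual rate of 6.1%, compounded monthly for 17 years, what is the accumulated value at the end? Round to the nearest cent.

CHF 677,773.83

With 12 periods per year: i = 0.00508333, n = 204.
FV = 1900 × [(1+0.00508333)^204 − 1] / 0.00508333 = 1900 × 356.723066 = 677,773.8251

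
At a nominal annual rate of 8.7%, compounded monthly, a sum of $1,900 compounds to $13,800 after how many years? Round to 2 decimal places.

Periodic rate i = 0.087/12 = 0.00725.
n = ln(13800/1900) / ln(1+0.00725) = ln(7.26316) / 0.007224 = 274.4819 months
= 274.4819/12 years

22.87 years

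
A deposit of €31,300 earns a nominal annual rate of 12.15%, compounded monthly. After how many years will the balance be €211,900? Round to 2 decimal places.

15.82 years

Periodic rate i = 0.1215/12 = 0.010125.
n = ln(211900/31300) / ln(1+0.010125) = ln(6.76997) / 0.010074 = 189.8432 months
= 189.8432/12 years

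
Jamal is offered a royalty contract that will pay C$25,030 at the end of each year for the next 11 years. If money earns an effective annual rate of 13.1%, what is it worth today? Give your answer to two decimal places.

Annuity factor a(11|0.131) = 5.662799; PV = 25030 × 5.662799 = 141,739.8626

C$141,739.86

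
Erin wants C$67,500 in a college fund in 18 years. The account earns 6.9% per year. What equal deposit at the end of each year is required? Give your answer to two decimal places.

C$2,004.50

FV-annuity factor = 33.674247; PMT = 67500 / 33.674247 = 2,004.4992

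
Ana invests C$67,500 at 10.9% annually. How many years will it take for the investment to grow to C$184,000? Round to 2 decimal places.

9.69 years

(1+i)^n = 184000/67500 = 2.72593, so n = ln 2.72593 / ln 1.109 = 9.6928 years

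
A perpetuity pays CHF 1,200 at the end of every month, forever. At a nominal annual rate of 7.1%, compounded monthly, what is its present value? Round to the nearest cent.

CHF 202,816.90

Periodic rate i = 0.071/12 = 0.00591667.
PV = C/r = 1200/0.00591667 = 202,816.9014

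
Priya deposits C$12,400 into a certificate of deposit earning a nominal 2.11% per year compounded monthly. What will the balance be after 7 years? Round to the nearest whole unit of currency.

C$14,372

With 12 periods per year: i = 0.00175833, n = 84.
FV = PV·(1+i)^n = 12,400 × 1.159015 = 14,371.7830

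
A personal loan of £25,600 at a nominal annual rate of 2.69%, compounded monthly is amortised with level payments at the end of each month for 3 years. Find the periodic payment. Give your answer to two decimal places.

£740.99

With 12 periods per year: i = 0.00224167, n = 36.
Annuity-PV factor = 34.548531; PMT = 25600 / 34.548531 = 740.9866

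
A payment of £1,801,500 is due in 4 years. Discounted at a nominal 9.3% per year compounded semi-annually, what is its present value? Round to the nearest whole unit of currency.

£1,252,335

Periodic rate i = 0.093/2 = 0.0465; n = 4 × 2 = 8 periods.
PV = 1,801,500 / (1 + 0.0465)^8 = 1,801,500 / 1.438513 = 1,252,334.6734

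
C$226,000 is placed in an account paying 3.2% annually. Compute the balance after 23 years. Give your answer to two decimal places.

C$466,381.67

FV = 226,000 × (1 + 0.032)^23 = 466,381.6739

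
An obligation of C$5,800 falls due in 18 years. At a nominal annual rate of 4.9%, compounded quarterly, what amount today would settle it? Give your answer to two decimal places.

C$2,413.83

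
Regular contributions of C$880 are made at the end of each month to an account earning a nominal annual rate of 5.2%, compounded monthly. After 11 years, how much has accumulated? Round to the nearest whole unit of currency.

Periodic rate i = 0.052/12 = 0.00433333; n = 11 × 12 = 132 periods.
Accumulation factor s(132|0.00433333) = 177.604371; FV = 880 × 177.604371 = 156,291.8463

C$156,292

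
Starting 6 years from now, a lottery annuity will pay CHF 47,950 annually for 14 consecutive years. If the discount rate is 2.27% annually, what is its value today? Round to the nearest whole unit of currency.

Value one period before first payment (t=5): 47950 × [1 − (1+0.0227)^(−14)] / 0.0227 = 47950 × 11.879345 = 569,614.5843
PV₀ = 569,614.5843 / (1+0.0227)^5 = 569,614.5843 / 1.118771 = 509,143.0509

CHF 509,143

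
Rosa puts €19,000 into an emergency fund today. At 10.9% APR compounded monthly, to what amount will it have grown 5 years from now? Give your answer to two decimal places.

Periodic rate i = 0.109/12 = 0.00908333; n = 5 × 12 = 60 periods.
19,000 × (1+0.00908333)^60 = 19,000 × 1.720371 = 32,687.0396

€32,687.04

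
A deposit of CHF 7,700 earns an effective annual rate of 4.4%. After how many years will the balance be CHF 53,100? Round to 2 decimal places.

44.84 years

(1+i)^n = 53100/7700 = 6.89610, so n = ln 6.89610 / ln 1.044 = 44.8439 years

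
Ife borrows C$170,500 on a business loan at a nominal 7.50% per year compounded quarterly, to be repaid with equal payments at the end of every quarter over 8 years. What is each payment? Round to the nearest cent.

C$7,133.80

With 4 periods per year: i = 0.01875, n = 32.
Annuity-PV factor = 23.900313; PMT = 170500 / 23.900313 = 7,133.7978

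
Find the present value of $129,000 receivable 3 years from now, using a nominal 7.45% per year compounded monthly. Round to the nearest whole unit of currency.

$103,235

With 12 periods per year: i = 0.00620833, n = 36.
PV = 129,000 / (1 + 0.00620833)^36 = 129,000 / 1.249582 = 103,234.5235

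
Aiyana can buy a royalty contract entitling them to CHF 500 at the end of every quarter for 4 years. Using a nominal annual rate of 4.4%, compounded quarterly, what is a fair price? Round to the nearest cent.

With 4 periods per year: i = 0.011, n = 16.
Annuity factor a(16|0.011) = 14.597796; PV = 500 × 14.597796 = 7,298.8978

CHF 7,298.90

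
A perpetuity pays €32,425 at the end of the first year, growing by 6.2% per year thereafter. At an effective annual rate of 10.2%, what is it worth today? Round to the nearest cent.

PV = D₁/(r − g) = 32425/(0.102 − 0.062) = 810,625.0000

€810,625.00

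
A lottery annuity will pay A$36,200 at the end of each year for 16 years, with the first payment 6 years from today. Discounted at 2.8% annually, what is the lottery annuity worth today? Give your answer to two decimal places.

A$402,193.17

PV at t=5 (ordinary 16-year annuity): 36200 × a(16|0.028) = 36200 × 12.755330 = 461,742.9388
PV₀ = 461,742.9388 / (1+0.028)^5 = 461,742.9388 / 1.148063 = 402,193.1684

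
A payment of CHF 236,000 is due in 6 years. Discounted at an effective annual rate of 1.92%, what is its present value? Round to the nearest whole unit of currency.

CHF 210,550

Discount factor = (1+0.0192)^(−6) = 0.892162; PV = 236,000 × 0.892162 = 210,550.1296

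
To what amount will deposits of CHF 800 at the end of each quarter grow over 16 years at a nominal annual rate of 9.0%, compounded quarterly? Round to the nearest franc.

Periodic rate i = 0.09/4 = 0.0225; n = 16 × 4 = 64 periods.
Accumulation factor s(64|0.0225) = 140.171731; FV = 800 × 140.171731 = 112,137.3847

CHF 112,137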